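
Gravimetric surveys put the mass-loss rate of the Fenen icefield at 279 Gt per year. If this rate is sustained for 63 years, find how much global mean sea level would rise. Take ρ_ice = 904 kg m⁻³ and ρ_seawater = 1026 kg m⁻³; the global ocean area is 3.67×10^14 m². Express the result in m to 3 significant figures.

≈ 0.0467 m

Total mass lost = 279 Gt/yr × 63 yr = 1.758×10^4 Gt = 1.758×10^16 kg.
ρ_w = 1026 kg m⁻³, so water volume = 1.758×10^16 / 1026 = 1.713×10^13 m³.
Δh = 1.713×10^13 / 3.67×10^14 = 0.0467 m.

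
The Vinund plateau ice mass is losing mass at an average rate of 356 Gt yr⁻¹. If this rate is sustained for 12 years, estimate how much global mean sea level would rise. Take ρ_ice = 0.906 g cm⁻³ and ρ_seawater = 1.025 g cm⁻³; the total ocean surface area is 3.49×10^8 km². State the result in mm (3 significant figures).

Total mass lost = 356 Gt/yr × 12 yr = 4272 Gt = 4.272×10^15 kg.
ρ_w = 1.025 g cm⁻³ = 1025 kg m⁻³, so water volume = 4.272×10^15 / 1025 = 4.168×10^12 m³.
Δh = 4.168×10^12 / 3.49×10^14 = 0.0119 m = 11.9 mm.

≈ 11.9 mm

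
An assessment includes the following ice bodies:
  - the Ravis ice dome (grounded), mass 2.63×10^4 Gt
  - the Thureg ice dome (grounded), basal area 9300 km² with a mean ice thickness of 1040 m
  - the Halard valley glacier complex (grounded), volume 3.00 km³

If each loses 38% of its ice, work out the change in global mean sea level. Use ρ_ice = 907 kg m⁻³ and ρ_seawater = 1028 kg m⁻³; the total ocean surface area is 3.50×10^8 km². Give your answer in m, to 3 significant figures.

Ravis: 0.38 × 2.63×10^4 Gt = 9.994×10^15 kg; dividing by ρ_w = 1028 kg m⁻³ gives 9.722×10^12 m³ of water.
Thureg: ice volume = 9300 km² × 1040 m = 9672 km³; 0.38 × 9672 × (907/1028) = 3243 km³ of water.
Halard: 0.38 × 3.00 km³ × (907/1028) = 1.006 km³ of water.
Total added water ≈ 1.297×10^13 m³ over 3.50×10^14 m² → Δh = 0.0370 m.

≈ 0.0370 m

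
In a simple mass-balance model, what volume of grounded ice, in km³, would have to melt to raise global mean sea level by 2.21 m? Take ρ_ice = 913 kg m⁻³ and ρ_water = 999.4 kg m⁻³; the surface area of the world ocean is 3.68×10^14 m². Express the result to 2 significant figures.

Required water volume = Δh × A = 2.21 m × 3.68×10^14 m² = 8.133×10^14 m³ = 8.133×10^5 km³.
Ice volume = water volume × ρ_w/ρ_ice = 8.133×10^5 × 999.4/913 = 8.9×10^5 km³.

≈ 8.9×10^5 km³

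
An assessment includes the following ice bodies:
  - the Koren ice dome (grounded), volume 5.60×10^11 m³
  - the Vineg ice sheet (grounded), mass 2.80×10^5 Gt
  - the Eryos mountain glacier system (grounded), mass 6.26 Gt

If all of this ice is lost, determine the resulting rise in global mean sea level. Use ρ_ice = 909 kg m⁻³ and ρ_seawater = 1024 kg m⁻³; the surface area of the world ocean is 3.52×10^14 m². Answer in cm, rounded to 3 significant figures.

Koren: 5.60×10^11 m³ × (909/1024) = 4.971×10^11 m³ of water.
Vineg: 2.80×10^5 Gt = 2.800×10^17 kg; dividing by ρ_w = 1024 kg m⁻³ gives 2.734×10^14 m³ of water.
Eryos: 6.26 Gt = 6.260×10^12 kg; dividing by ρ_w = 1024 kg m⁻³ gives 6.113×10^9 m³ of water.
Total added water ≈ 2.739×10^14 m³ over 3.52×10^14 m² → Δh = 0.778 m = 77.8 cm.

≈ 77.8 cm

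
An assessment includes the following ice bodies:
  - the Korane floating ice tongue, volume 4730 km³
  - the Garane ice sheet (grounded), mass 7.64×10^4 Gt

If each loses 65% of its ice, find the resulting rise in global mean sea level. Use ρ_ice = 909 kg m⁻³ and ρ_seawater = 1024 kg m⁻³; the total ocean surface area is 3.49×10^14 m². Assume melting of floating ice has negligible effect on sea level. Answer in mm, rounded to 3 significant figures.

The Korane floating ice tongue is floating and already displaces its own weight of water, so its melt adds essentially nothing to sea level.
Garane: 0.65 × 7.64×10^4 Gt = 4.966×10^16 kg; dividing by ρ_w = 1024 kg m⁻³ gives 4.850×10^13 m³ of water.
Total added water ≈ 4.850×10^13 m³ over 3.49×10^14 m² → Δh = 0.139 m = 139 mm.

≈ 139 mm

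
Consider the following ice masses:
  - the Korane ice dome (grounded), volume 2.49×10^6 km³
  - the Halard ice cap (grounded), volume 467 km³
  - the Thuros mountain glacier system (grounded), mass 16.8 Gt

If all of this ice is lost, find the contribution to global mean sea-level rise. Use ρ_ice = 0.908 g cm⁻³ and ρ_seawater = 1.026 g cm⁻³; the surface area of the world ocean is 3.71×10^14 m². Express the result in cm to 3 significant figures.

Korane: 2.49×10^6 km³ × (908/1026) = 2.204×10^6 km³ of water.
Halard: 467 km³ × (908/1026) = 413.3 km³ of water.
Thuros: 16.8 Gt = 1.680×10^13 kg; dividing by ρ_w = 1.026 g cm⁻³ = 1026 kg m⁻³ gives 1.637×10^10 m³ of water.
Total added water ≈ 2.204×10^15 m³ over 3.71×10^14 m² → Δh = 5.94 m = 594 cm.

≈ 594 cm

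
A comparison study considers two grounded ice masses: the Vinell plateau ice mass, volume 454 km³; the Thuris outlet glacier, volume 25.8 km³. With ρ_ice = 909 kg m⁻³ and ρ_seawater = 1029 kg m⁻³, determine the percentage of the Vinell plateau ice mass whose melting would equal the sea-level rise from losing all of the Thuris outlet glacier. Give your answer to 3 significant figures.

≈ 5.68 %

Equal sea-level rise means equal mass of meltwater, i.e. equal mass of ice lost.
Ice mass of Thuris: 2.345×10^13 kg; ice mass of Vinell: 4.127×10^14 kg.
Fraction required = 2.345×10^13 / 4.127×10^14 = 0.0568 → 5.68 %.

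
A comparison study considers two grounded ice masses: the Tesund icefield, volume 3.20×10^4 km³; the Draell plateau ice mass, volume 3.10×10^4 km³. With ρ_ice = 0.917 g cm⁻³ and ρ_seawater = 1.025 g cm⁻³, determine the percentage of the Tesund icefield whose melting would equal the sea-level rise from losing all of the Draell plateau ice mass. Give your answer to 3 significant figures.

Equal sea-level rise means equal mass of meltwater, i.e. equal mass of ice lost.
Ice mass of Draell: 2.843×10^16 kg; ice mass of Tesund: 2.934×10^16 kg.
Fraction required = 2.843×10^16 / 2.934×10^16 = 0.969 → 96.9 %.

≈ 96.9 %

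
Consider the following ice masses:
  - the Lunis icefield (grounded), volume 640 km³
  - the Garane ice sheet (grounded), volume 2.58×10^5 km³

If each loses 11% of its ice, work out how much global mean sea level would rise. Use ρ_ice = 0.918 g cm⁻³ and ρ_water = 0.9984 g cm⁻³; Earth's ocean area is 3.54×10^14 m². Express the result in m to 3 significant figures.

Lunis: 0.11 × 640 km³ × (918/998.4) = 64.73 km³ of water.
Garane: 0.11 × 2.58×10^5 km³ × (918/998.4) = 2.609×10^4 km³ of water.
Total added water ≈ 2.616×10^13 m³ over 3.54×10^14 m² → Δh = 0.0739 m.

≈ 0.0739 m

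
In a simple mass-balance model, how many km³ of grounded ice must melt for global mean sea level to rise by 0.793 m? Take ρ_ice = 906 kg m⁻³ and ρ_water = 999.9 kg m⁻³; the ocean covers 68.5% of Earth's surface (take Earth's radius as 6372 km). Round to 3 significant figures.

≈ 3.06×10^5 km³

Required water volume = Δh × A = 0.793 m × 3.50×10^14 m² = 2.772×10^14 m³ = 2.772×10^5 km³.
Ice volume = water volume × ρ_w/ρ_ice = 2.772×10^5 × 999.9/906 = 3.06×10^5 km³.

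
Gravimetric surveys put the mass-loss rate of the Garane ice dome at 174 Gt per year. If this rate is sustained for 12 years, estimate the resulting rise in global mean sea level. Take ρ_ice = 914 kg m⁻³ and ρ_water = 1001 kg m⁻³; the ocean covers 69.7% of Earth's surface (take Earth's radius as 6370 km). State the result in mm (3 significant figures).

Total mass lost = 174 Gt/yr × 12 yr = 2088 Gt = 2.088×10^15 kg.
ρ_w = 1001 kg m⁻³, so water volume = 2.088×10^15 / 1001 = 2.086×10^12 m³.
Δh = 2.086×10^12 / 3.55×10^14 = 5.87×10^-3 m = 5.87 mm.

≈ 5.87 mm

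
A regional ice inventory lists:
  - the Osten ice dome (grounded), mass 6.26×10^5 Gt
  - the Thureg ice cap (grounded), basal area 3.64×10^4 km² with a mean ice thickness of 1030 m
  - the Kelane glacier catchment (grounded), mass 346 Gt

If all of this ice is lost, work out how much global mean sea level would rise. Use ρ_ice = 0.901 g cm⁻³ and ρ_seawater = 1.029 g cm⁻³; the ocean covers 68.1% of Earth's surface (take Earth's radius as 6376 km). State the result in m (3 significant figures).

Osten: 6.26×10^5 Gt = 6.260×10^17 kg; dividing by ρ_w = 1.029 g cm⁻³ = 1029 kg m⁻³ gives 6.084×10^14 m³ of water.
Thureg: ice volume = 3.64×10^4 km² × 1030 m = 3.749×10^4 km³; 3.749×10^4 × (901/1029) = 3.283×10^4 km³ of water.
Kelane: 346 Gt = 3.460×10^14 kg; dividing by ρ_w = 1029 kg m⁻³ gives 3.362×10^11 m³ of water.
Total added water ≈ 6.415×10^14 m³ over 3.48×10^14 m² → Δh = 1.84 m.

≈ 1.84 m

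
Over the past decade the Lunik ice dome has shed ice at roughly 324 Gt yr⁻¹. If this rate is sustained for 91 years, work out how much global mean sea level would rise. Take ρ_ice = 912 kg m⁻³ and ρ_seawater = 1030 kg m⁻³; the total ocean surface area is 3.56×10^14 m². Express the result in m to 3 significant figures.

≈ 0.0804 m

Total mass lost = 324 Gt/yr × 91 yr = 2.948×10^4 Gt = 2.948×10^16 kg.
ρ_w = 1030 kg m⁻³, so water volume = 2.948×10^16 / 1030 = 2.863×10^13 m³.
Δh = 2.863×10^13 / 3.56×10^14 = 0.0804 m.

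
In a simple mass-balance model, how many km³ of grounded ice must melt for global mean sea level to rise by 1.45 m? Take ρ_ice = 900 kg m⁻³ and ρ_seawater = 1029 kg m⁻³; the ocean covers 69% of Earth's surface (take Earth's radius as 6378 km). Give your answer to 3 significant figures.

Required water volume = Δh × A = 1.45 m × 3.53×10^14 m² = 5.114×10^14 m³ = 5.114×10^5 km³.
Ice volume = water volume × ρ_w/ρ_ice = 5.114×10^5 × 1029/900 = 5.85×10^5 km³.

≈ 5.85×10^5 km³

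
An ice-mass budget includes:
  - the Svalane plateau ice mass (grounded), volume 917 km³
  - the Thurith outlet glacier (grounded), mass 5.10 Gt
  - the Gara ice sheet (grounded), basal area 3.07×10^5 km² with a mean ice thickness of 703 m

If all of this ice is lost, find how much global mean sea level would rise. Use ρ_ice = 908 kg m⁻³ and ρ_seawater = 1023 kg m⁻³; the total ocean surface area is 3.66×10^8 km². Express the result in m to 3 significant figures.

Svalane: 917 km³ × (908/1023) = 813.9 km³ of water.
Thurith: 5.10 Gt = 5.100×10^12 kg; dividing by ρ_w = 1023 kg m⁻³ gives 4.985×10^9 m³ of water.
Gara: ice volume = 3.07×10^5 km² × 703 m = 2.158×10^5 km³; 2.158×10^5 × (908/1023) = 1.916×10^5 km³ of water.
Total added water ≈ 1.924×10^14 m³ over 3.66×10^14 m² → Δh = 0.526 m.

≈ 0.526 m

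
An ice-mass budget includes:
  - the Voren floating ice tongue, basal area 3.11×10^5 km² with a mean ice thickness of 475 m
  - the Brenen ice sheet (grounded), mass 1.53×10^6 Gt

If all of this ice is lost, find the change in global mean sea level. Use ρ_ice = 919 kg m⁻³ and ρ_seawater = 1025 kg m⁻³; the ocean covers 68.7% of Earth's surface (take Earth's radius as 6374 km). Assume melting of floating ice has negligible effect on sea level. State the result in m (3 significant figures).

≈ 4.26 m

The Voren floating ice tongue is floating and already displaces its own weight of water, so its melt adds essentially nothing to sea level.
Brenen: 1.53×10^6 Gt = 1.530×10^18 kg; dividing by ρ_w = 1025 kg m⁻³ gives 1.493×10^15 m³ of water.
Total added water ≈ 1.493×10^15 m³ over 3.51×10^14 m² → Δh = 4.26 m.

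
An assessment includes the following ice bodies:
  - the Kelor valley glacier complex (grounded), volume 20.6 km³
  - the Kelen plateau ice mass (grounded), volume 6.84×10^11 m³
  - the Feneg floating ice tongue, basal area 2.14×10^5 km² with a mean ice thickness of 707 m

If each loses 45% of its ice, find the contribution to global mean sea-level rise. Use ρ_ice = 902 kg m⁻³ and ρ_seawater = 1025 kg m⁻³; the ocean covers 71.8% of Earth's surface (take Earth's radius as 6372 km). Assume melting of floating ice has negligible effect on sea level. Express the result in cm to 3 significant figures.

Kelor: 0.45 × 20.6 km³ × (902/1025) = 8.158 km³ of water.
Kelen: 0.45 × 6.84×10^11 m³ × (902/1025) = 2.709×10^11 m³ of water.
The Feneg floating ice tongue is floating and already displaces its own weight of water, so its melt adds essentially nothing to sea level.
Total added water ≈ 2.790×10^11 m³ over 3.66×10^14 m² → Δh = 7.62×10^-4 m = 0.0762 cm.

≈ 0.0762 cm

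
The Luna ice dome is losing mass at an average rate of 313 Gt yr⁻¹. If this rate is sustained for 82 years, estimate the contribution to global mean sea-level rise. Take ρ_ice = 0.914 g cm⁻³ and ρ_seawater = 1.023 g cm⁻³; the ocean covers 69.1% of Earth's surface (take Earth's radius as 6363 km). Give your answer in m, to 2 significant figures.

≈ 0.071 m

Total mass lost = 313 Gt/yr × 82 yr = 2.567×10^4 Gt = 2.567×10^16 kg.
ρ_w = 1.023 g cm⁻³ = 1023 kg m⁻³, so water volume = 2.567×10^16 / 1023 = 2.509×10^13 m³.
Δh = 2.509×10^13 / 3.52×10^14 = 0.0714 m.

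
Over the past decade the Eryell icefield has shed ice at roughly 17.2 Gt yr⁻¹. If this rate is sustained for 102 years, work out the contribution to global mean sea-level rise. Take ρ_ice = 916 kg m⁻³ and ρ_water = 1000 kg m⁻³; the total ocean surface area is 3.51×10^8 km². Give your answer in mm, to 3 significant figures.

≈ 5.00 mm

Total mass lost = 17.2 Gt/yr × 102 yr = 1754 Gt = 1.754×10^15 kg.
ρ_w = 1000 kg m⁻³, so water volume = 1.754×10^15 / 1000 = 1.754×10^12 m³.
Δh = 1.754×10^12 / 3.51×10^14 = 5.00×10^-3 m = 5.00 mm.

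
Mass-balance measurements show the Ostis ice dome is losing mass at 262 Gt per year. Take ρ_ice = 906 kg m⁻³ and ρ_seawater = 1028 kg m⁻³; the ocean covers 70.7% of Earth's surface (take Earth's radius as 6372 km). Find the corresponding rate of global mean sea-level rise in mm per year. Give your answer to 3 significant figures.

ρ_w = 1028 kg m⁻³. Annual water volume added = 262 Gt / ρ_w = 2.620×10^14 kg / 1028 kg m⁻³ = 2.549×10^11 m³.
Δh per year = 2.549×10^11 / 3.61×10^14 = 7.07×10^-4 m = 0.707 mm.

≈ 0.707 mm/yr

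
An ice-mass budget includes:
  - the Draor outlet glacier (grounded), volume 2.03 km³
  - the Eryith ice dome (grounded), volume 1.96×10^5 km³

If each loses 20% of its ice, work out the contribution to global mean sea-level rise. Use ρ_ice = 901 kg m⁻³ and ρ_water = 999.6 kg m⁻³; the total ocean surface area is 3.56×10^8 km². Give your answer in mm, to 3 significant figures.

≈ 99.3 mm

Draor: 0.2 × 2.03 km³ × (901/999.6) = 0.3660 km³ of water.
Eryith: 0.2 × 1.96×10^5 km³ × (901/999.6) = 3.533×10^4 km³ of water.
Total added water ≈ 3.533×10^13 m³ over 3.56×10^14 m² → Δh = 0.0993 m = 99.3 mm.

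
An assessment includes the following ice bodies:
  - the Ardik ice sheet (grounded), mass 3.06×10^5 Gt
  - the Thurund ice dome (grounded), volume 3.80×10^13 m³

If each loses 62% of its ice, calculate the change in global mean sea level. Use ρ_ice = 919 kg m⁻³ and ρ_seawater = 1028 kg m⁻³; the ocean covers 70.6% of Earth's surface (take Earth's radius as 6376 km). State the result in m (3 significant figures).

Ardik: 0.62 × 3.06×10^5 Gt = 1.897×10^17 kg; dividing by ρ_w = 1028 kg m⁻³ gives 1.846×10^14 m³ of water.
Thurund: 0.62 × 3.80×10^13 m³ × (919/1028) = 2.106×10^13 m³ of water.
Total added water ≈ 2.056×10^14 m³ over 3.61×10^14 m² → Δh = 0.570 m.

≈ 0.570 m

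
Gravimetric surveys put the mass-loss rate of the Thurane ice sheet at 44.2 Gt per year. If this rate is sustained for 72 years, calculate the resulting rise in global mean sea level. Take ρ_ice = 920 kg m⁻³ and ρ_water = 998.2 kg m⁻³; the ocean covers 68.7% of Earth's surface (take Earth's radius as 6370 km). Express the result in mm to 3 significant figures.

≈ 9.10 mm

Total mass lost = 44.2 Gt/yr × 72 yr = 3182 Gt = 3.182×10^15 kg.
ρ_w = 998.2 kg m⁻³, so water volume = 3.182×10^15 / 998.2 = 3.188×10^12 m³.
Δh = 3.188×10^12 / 3.50×10^14 = 9.10×10^-3 m = 9.10 mm.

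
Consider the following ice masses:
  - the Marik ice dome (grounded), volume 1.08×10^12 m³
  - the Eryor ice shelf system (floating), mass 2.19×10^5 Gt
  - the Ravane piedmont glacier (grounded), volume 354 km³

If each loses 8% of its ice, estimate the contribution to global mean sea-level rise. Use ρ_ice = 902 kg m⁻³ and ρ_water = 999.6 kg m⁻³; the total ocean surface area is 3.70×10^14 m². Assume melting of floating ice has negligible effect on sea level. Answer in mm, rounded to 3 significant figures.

≈ 0.280 mm

Marik: 0.08 × 1.08×10^12 m³ × (902/999.6) = 7.796×10^10 m³ of water.
The Eryor ice shelf system is floating and already displaces its own weight of water, so its melt adds essentially nothing to sea level.
Ravane: 0.08 × 354 km³ × (902/999.6) = 25.55 km³ of water.
Total added water ≈ 1.035×10^11 m³ over 3.70×10^14 m² → Δh = 2.80×10^-4 m = 0.280 mm.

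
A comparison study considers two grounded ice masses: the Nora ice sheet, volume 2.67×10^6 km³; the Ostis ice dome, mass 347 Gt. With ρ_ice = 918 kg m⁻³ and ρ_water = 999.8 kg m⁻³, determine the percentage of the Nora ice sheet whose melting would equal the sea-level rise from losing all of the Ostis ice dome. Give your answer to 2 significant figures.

≈ 0.014 %

Equal sea-level rise means equal mass of meltwater, i.e. equal mass of ice lost.
Ice mass of Ostis: 3.470×10^14 kg; ice mass of Nora: 2.451×10^18 kg.
Fraction required = 3.470×10^14 / 2.451×10^18 = 1.42×10^-4 → 0.014 %.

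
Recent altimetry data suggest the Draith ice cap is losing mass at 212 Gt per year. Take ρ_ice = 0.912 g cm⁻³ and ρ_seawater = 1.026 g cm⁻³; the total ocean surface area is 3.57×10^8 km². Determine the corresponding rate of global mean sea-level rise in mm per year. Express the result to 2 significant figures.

≈ 0.58 mm/yr

ρ_w = 1.026 g cm⁻³ = 1026 kg m⁻³. Annual water volume added = 212 Gt / ρ_w = 2.120×10^14 kg / 1026 kg m⁻³ = 2.066×10^11 m³.
Δh per year = 2.066×10^11 / 3.57×10^14 = 5.79×10^-4 m = 0.58 mm.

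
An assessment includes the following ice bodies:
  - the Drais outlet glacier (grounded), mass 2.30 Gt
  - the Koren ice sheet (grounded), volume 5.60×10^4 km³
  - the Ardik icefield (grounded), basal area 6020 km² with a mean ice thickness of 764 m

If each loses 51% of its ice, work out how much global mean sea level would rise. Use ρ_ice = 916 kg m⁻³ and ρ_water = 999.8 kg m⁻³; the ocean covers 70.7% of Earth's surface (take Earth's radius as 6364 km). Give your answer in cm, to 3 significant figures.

≈ 7.87 cm

Drais: 0.51 × 2.30 Gt = 1.173×10^12 kg; dividing by ρ_w = 999.8 kg m⁻³ gives 1.173×10^9 m³ of water.
Koren: 0.51 × 5.60×10^4 km³ × (916/999.8) = 2.617×10^4 km³ of water.
Ardik: ice volume = 6020 km² × 764 m = 4599 km³; 0.51 × 4599 × (916/999.8) = 2149 km³ of water.
Total added water ≈ 2.832×10^13 m³ over 3.60×10^14 m² → Δh = 0.0787 m = 7.87 cm.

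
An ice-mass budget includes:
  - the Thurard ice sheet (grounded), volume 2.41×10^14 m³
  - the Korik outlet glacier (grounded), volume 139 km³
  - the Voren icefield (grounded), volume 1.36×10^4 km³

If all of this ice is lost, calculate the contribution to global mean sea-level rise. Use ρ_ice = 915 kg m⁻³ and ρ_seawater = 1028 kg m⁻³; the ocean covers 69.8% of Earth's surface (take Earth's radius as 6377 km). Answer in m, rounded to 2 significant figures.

≈ 0.64 m

Thurard: 2.41×10^14 m³ × (915/1028) = 2.145×10^14 m³ of water.
Korik: 139 km³ × (915/1028) = 123.7 km³ of water.
Voren: 1.36×10^4 km³ × (915/1028) = 1.211×10^4 km³ of water.
Total added water ≈ 2.267×10^14 m³ over 3.57×10^14 m² → Δh = 0.636 m.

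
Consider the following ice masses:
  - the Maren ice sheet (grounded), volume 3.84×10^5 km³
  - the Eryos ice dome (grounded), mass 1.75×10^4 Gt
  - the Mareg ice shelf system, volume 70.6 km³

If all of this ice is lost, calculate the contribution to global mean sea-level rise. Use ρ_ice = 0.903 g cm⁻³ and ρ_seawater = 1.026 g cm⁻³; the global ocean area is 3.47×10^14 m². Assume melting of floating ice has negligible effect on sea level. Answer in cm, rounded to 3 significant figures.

≈ 102 cm

Maren: 3.84×10^5 km³ × (903/1026) = 3.380×10^5 km³ of water.
Eryos: 1.75×10^4 Gt = 1.750×10^16 kg; dividing by ρ_w = 1.026 g cm⁻³ = 1026 kg m⁻³ gives 1.706×10^13 m³ of water.
The Mareg ice shelf system is floating and already displaces its own weight of water, so its melt adds essentially nothing to sea level.
Total added water ≈ 3.550×10^14 m³ over 3.47×10^14 m² → Δh = 1.02 m = 102 cm.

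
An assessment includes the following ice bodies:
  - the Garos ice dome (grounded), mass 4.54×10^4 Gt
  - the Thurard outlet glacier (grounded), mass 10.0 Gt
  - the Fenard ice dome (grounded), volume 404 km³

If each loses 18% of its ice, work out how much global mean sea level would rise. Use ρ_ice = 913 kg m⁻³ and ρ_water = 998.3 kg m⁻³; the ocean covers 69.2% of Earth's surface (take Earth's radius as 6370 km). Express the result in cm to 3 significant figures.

Garos: 0.18 × 4.54×10^4 Gt = 8.172×10^15 kg; dividing by ρ_w = 998.3 kg m⁻³ gives 8.186×10^12 m³ of water.
Thurard: 0.18 × 10.0 Gt = 1.800×10^12 kg; dividing by ρ_w = 998.3 kg m⁻³ gives 1.803×10^9 m³ of water.
Fenard: 0.18 × 404 km³ × (913/998.3) = 66.51 km³ of water.
Total added water ≈ 8.254×10^12 m³ over 3.53×10^14 m² → Δh = 0.0234 m = 2.34 cm.

≈ 2.34 cm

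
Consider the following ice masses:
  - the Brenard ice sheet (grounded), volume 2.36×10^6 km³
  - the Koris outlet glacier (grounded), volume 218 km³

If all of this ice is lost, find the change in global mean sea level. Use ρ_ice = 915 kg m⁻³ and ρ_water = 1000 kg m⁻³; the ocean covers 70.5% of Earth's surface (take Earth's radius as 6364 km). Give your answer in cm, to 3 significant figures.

≈ 602 cm

Brenard: 2.36×10^6 km³ × (915/1000) = 2.159×10^6 km³ of water.
Koris: 218 km³ × (915/1000) = 199.5 km³ of water.
Total added water ≈ 2.160×10^15 m³ over 3.59×10^14 m² → Δh = 6.02 m = 602 cm.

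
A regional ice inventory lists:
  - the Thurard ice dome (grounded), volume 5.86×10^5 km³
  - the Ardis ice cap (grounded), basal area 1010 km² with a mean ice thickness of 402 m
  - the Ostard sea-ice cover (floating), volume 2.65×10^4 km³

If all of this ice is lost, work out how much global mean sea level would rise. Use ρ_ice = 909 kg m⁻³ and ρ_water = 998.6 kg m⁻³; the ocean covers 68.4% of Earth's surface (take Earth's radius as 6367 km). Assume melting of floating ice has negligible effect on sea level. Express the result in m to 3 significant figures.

≈ 1.53 m

Thurard: 5.86×10^5 km³ × (909/998.6) = 5.334×10^5 km³ of water.
Ardis: ice volume = 1010 km² × 402 m = 406.0 km³; 406.0 × (909/998.6) = 369.6 km³ of water.
The Ostard sea-ice cover is floating and already displaces its own weight of water, so its melt adds essentially nothing to sea level.
Total added water ≈ 5.338×10^14 m³ over 3.48×10^14 m² → Δh = 1.53 m.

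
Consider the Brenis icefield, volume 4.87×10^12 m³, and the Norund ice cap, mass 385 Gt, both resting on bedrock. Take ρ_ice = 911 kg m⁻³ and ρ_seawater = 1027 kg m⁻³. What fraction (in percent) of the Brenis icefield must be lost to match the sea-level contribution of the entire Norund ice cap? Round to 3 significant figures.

Equal sea-level rise means equal mass of meltwater, i.e. equal mass of ice lost.
Ice mass of Norund: 3.850×10^14 kg; ice mass of Brenis: 4.437×10^15 kg.
Fraction required = 3.850×10^14 / 4.437×10^15 = 0.0868 → 8.68 %.

≈ 8.68 %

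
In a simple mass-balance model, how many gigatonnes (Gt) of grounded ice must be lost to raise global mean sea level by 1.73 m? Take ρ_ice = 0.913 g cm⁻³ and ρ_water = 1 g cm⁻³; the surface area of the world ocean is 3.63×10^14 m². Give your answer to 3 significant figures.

Required water volume = Δh × A = 1.73 m × 3.63×10^14 m² = 6.280×10^14 m³.
ρ_w = 1 g cm⁻³ = 1000 kg m⁻³, so the mass of water = 6.280×10^14 m³ × 1000 kg m⁻³ = 6.280×10^17 kg = 6.28×10^5 Gt (and the same mass of ice, by conservation).

≈ 6.28×10^5 Gt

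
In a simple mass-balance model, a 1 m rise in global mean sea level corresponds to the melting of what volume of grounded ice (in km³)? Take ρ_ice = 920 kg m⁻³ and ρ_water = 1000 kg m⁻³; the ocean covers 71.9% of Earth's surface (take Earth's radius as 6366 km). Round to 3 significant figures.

≈ 3.98×10^5 km³

Required water volume = Δh × A = 1 m × 3.66×10^14 m² = 3.662×10^14 m³ = 3.662×10^5 km³.
Ice volume = water volume × ρ_w/ρ_ice = 3.662×10^5 × 1000/920 = 3.98×10^5 km³.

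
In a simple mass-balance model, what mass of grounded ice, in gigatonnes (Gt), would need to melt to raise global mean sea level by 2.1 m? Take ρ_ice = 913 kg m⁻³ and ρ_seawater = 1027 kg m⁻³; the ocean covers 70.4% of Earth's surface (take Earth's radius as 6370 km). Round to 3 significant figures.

≈ 7.74×10^5 Gt

Required water volume = Δh × A = 2.1 m × 3.59×10^14 m² = 7.538×10^14 m³.
ρ_w = 1027 kg m⁻³, so the mass of water = 7.538×10^14 m³ × 1027 kg m⁻³ = 7.742×10^17 kg = 7.74×10^5 Gt (and the same mass of ice, by conservation).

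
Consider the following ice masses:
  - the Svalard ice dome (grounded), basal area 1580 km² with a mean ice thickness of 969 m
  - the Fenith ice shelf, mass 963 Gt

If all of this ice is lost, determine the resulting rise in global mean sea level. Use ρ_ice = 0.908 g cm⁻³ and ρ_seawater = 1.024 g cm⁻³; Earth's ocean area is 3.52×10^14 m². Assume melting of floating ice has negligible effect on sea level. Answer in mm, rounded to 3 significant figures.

≈ 3.86 mm

Svalard: ice volume = 1580 km² × 969 m = 1531 km³; 1531 × (908/1024) = 1358 km³ of water.
The Fenith ice shelf is floating and already displaces its own weight of water, so its melt adds essentially nothing to sea level.
Total added water ≈ 1.358×10^12 m³ over 3.52×10^14 m² → Δh = 3.86×10^-3 m = 3.86 mm.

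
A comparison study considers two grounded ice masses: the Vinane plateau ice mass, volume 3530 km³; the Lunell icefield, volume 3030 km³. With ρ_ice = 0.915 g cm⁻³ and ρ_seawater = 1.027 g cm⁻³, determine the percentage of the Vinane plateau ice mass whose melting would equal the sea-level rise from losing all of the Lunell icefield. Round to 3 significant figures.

≈ 85.8 %

Equal sea-level rise means equal mass of meltwater, i.e. equal mass of ice lost.
Ice mass of Lunell: 2.772×10^15 kg; ice mass of Vinane: 3.230×10^15 kg.
Fraction required = 2.772×10^15 / 3.230×10^15 = 0.858 → 85.8 %.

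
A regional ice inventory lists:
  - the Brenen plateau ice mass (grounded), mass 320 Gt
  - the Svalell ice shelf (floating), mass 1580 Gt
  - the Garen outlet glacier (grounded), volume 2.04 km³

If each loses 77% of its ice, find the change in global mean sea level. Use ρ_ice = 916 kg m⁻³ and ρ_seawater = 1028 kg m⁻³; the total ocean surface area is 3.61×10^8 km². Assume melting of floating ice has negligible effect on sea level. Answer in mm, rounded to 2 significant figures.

≈ 0.67 mm

Brenen: 0.77 × 320 Gt = 2.464×10^14 kg; dividing by ρ_w = 1028 kg m⁻³ gives 2.397×10^11 m³ of water.
The Svalell ice shelf is floating and already displaces its own weight of water, so its melt adds essentially nothing to sea level.
Garen: 0.77 × 2.04 km³ × (916/1028) = 1.400 km³ of water.
Total added water ≈ 2.411×10^11 m³ over 3.61×10^14 m² → Δh = 6.68×10^-4 m = 0.67 mm.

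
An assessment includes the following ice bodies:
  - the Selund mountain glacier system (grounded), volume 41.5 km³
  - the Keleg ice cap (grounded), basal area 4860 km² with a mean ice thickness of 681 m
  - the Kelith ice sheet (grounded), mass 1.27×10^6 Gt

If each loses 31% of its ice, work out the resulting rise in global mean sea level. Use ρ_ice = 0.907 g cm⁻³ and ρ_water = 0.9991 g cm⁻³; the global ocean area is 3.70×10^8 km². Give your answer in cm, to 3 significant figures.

≈ 107 cm

Selund: 0.31 × 41.5 km³ × (907/999.1) = 11.68 km³ of water.
Keleg: ice volume = 4860 km² × 681 m = 3310 km³; 0.31 × 3310 × (907/999.1) = 931.4 km³ of water.
Kelith: 0.31 × 1.27×10^6 Gt = 3.937×10^17 kg; dividing by ρ_w = 0.9991 g cm⁻³ = 999.1 kg m⁻³ gives 3.941×10^14 m³ of water.
Total added water ≈ 3.950×10^14 m³ over 3.70×10^14 m² → Δh = 1.07 m = 107 cm.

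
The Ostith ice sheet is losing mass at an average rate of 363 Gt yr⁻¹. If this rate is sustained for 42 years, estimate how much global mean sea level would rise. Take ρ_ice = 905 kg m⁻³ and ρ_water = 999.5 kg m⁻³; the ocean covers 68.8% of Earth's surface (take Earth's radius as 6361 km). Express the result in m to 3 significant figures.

≈ 0.0436 m

Total mass lost = 363 Gt/yr × 42 yr = 1.525×10^4 Gt = 1.525×10^16 kg.
ρ_w = 999.5 kg m⁻³, so water volume = 1.525×10^16 / 999.5 = 1.525×10^13 m³.
Δh = 1.525×10^13 / 3.50×10^14 = 0.0436 m.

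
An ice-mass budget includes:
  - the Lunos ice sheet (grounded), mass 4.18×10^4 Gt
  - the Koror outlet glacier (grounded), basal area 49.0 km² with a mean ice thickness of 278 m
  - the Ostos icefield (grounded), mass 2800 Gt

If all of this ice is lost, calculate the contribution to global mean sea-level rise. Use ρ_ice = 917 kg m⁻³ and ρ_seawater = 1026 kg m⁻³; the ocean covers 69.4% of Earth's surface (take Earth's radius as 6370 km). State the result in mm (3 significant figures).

Lunos: 4.18×10^4 Gt = 4.180×10^16 kg; dividing by ρ_w = 1026 kg m⁻³ gives 4.074×10^13 m³ of water.
Koror: ice volume = 49.0 km² × 278 m = 13.62 km³; 13.62 × (917/1026) = 12.17 km³ of water.
Ostos: 2800 Gt = 2.800×10^15 kg; dividing by ρ_w = 1026 kg m⁻³ gives 2.729×10^12 m³ of water.
Total added water ≈ 4.348×10^13 m³ over 3.54×10^14 m² → Δh = 0.123 m = 123 mm.

≈ 123 mm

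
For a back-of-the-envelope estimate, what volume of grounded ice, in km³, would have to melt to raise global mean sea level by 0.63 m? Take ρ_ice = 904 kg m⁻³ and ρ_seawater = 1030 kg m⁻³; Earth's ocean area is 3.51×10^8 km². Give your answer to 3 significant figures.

≈ 2.52×10^5 km³

Required water volume = Δh × A = 0.63 m × 3.51×10^14 m² = 2.211×10^14 m³ = 2.211×10^5 km³.
Ice volume = water volume × ρ_w/ρ_ice = 2.211×10^5 × 1030/904 = 2.52×10^5 km³.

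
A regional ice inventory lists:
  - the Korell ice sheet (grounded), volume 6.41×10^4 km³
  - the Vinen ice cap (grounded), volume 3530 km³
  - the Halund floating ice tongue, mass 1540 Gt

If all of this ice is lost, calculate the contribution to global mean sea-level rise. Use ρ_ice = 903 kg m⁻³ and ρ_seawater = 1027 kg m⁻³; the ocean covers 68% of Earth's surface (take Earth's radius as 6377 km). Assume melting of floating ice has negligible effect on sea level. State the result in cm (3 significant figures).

Korell: 6.41×10^4 km³ × (903/1027) = 5.636×10^4 km³ of water.
Vinen: 3530 km³ × (903/1027) = 3104 km³ of water.
The Halund floating ice tongue is floating and already displaces its own weight of water, so its melt adds essentially nothing to sea level.
Total added water ≈ 5.946×10^13 m³ over 3.47×10^14 m² → Δh = 0.171 m = 17.1 cm.

≈ 17.1 cm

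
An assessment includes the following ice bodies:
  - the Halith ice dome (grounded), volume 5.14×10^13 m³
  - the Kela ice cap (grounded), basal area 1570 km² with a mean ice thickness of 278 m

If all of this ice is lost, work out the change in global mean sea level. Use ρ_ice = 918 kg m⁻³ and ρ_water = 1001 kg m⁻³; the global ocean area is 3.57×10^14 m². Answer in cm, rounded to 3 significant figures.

Halith: 5.14×10^13 m³ × (918/1001) = 4.714×10^13 m³ of water.
Kela: ice volume = 1570 km² × 278 m = 436.5 km³; 436.5 × (918/1001) = 400.3 km³ of water.
Total added water ≈ 4.754×10^13 m³ over 3.57×10^14 m² → Δh = 0.133 m = 13.3 cm.

≈ 13.3 cm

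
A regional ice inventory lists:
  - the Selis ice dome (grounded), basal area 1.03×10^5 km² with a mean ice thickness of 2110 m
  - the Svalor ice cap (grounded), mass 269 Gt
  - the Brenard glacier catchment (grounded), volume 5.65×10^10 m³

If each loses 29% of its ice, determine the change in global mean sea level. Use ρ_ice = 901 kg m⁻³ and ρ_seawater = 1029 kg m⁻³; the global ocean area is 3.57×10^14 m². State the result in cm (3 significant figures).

≈ 15.5 cm

Selis: ice volume = 1.03×10^5 km² × 2110 m = 2.173×10^5 km³; 0.29 × 2.173×10^5 × (901/1029) = 5.519×10^4 km³ of water.
Svalor: 0.29 × 269 Gt = 7.801×10^13 kg; dividing by ρ_w = 1029 kg m⁻³ gives 7.581×10^10 m³ of water.
Brenard: 0.29 × 5.65×10^10 m³ × (901/1029) = 1.435×10^10 m³ of water.
Total added water ≈ 5.528×10^13 m³ over 3.57×10^14 m² → Δh = 0.155 m = 15.5 cm.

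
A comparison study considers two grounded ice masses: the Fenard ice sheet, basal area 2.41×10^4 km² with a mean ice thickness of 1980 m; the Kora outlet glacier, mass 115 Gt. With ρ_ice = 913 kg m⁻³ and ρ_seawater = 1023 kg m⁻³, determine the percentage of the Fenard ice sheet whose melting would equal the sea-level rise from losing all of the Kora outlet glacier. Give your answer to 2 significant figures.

Equal sea-level rise means equal mass of meltwater, i.e. equal mass of ice lost.
Ice mass of Kora: 1.150×10^14 kg; ice mass of Fenard: 4.357×10^16 kg.
Fraction required = 1.150×10^14 / 4.357×10^16 = 2.64×10^-3 → 0.26 %.

≈ 0.26 %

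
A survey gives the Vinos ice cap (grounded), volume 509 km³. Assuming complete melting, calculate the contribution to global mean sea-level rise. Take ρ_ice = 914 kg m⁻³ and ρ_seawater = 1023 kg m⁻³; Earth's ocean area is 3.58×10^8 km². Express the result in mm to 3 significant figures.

Vinos: 509 km³ × (914/1023) = 454.8 km³ of water.
Spread over 3.58×10^14 m² of ocean, Δh = 4.548×10^11 / 3.58×10^14 = 1.27×10^-3 m = 1.27 mm.

≈ 1.27 mm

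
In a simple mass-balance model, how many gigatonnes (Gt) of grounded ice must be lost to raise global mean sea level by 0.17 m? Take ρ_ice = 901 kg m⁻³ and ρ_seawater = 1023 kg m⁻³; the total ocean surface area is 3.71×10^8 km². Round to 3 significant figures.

≈ 6.45×10^4 Gt

Required water volume = Δh × A = 0.17 m × 3.71×10^14 m² = 6.307×10^13 m³.
ρ_w = 1023 kg m⁻³, so the mass of water = 6.307×10^13 m³ × 1023 kg m⁻³ = 6.452×10^16 kg = 6.45×10^4 Gt (and the same mass of ice, by conservation).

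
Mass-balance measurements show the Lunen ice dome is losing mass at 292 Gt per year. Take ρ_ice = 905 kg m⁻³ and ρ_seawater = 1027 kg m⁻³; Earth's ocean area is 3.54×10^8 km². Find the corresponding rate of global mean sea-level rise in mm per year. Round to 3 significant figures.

ρ_w = 1027 kg m⁻³. Annual water volume added = 292 Gt / ρ_w = 2.920×10^14 kg / 1027 kg m⁻³ = 2.843×10^11 m³.
Δh per year = 2.843×10^11 / 3.54×10^14 = 8.03×10^-4 m = 0.803 mm.

≈ 0.803 mm/yr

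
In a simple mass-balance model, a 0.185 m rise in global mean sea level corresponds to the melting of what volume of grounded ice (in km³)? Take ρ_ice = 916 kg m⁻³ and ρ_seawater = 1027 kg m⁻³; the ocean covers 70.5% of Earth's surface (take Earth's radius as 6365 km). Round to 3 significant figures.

≈ 7.44×10^4 km³

Required water volume = Δh × A = 0.185 m × 3.59×10^14 m² = 6.640×10^13 m³ = 6.640×10^4 km³.
Ice volume = water volume × ρ_w/ρ_ice = 6.640×10^4 × 1027/916 = 7.44×10^4 km³.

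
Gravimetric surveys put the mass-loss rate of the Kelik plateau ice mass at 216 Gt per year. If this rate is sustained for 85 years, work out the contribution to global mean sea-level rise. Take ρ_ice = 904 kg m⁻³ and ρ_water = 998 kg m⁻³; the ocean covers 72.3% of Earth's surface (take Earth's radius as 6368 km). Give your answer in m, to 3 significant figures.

≈ 0.0499 m

Total mass lost = 216 Gt/yr × 85 yr = 1.836×10^4 Gt = 1.836×10^16 kg.
ρ_w = 998 kg m⁻³, so water volume = 1.836×10^16 / 998 = 1.840×10^13 m³.
Δh = 1.840×10^13 / 3.68×10^14 = 0.0499 m.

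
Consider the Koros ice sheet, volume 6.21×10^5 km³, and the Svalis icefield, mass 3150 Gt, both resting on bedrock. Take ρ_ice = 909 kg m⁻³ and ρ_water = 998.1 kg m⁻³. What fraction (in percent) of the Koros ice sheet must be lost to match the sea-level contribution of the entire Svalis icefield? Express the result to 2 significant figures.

≈ 0.56 %

Equal sea-level rise means equal mass of meltwater, i.e. equal mass of ice lost.
Ice mass of Svalis: 3.150×10^15 kg; ice mass of Koros: 5.645×10^17 kg.
Fraction required = 3.150×10^15 / 5.645×10^17 = 5.58×10^-3 → 0.56 %.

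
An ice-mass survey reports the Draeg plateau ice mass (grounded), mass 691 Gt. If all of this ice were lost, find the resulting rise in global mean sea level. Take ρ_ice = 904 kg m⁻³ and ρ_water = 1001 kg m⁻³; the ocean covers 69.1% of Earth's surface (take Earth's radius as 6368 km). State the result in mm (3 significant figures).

≈ 1.96 mm

Draeg: 691 Gt = 6.910×10^14 kg; dividing by ρ_w = 1001 kg m⁻³ gives 6.903×10^11 m³ of water.
Spread over 3.52×10^14 m² of ocean, Δh = 6.903×10^11 / 3.52×10^14 = 1.96×10^-3 m = 1.96 mm.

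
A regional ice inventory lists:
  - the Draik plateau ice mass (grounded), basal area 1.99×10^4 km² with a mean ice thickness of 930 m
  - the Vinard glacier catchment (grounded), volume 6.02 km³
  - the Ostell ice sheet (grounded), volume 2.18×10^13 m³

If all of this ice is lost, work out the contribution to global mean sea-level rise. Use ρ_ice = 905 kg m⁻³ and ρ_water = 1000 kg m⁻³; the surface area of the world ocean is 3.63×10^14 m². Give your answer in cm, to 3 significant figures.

Draik: ice volume = 1.99×10^4 km² × 930 m = 1.851×10^4 km³; 1.851×10^4 × (905/1000) = 1.675×10^4 km³ of water.
Vinard: 6.02 km³ × (905/1000) = 5.448 km³ of water.
Ostell: 2.18×10^13 m³ × (905/1000) = 1.973×10^13 m³ of water.
Total added water ≈ 3.648×10^13 m³ over 3.63×10^14 m² → Δh = 0.101 m = 10.1 cm.

≈ 10.1 cm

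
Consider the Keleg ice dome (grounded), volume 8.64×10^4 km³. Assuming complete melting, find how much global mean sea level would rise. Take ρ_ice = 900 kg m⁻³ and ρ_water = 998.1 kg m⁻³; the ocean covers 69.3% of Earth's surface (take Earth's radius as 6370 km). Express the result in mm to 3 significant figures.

Keleg: 8.64×10^4 km³ × (900/998.1) = 7.791×10^4 km³ of water.
Spread over 3.53×10^14 m² of ocean, Δh = 7.791×10^13 / 3.53×10^14 = 0.220 m = 220 mm.

≈ 220 mm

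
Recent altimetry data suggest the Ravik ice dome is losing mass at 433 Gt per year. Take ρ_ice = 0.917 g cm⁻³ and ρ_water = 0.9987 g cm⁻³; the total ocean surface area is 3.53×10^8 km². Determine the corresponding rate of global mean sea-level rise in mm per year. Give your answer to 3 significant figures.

ρ_w = 0.9987 g cm⁻³ = 998.7 kg m⁻³. Annual water volume added = 433 Gt / ρ_w = 4.330×10^14 kg / 998.7 kg m⁻³ = 4.336×10^11 m³.
Δh per year = 4.336×10^11 / 3.53×10^14 = 1.23×10^-3 m = 1.23 mm.

≈ 1.23 mm/yr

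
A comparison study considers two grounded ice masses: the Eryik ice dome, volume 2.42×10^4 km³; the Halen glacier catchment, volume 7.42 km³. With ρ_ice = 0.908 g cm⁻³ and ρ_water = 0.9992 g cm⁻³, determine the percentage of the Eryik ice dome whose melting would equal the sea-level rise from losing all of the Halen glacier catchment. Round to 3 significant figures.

Equal sea-level rise means equal mass of meltwater, i.e. equal mass of ice lost.
Ice mass of Halen: 6.737×10^12 kg; ice mass of Eryik: 2.197×10^16 kg.
Fraction required = 6.737×10^12 / 2.197×10^16 = 3.07×10^-4 → 0.0307 %.

≈ 0.0307 %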